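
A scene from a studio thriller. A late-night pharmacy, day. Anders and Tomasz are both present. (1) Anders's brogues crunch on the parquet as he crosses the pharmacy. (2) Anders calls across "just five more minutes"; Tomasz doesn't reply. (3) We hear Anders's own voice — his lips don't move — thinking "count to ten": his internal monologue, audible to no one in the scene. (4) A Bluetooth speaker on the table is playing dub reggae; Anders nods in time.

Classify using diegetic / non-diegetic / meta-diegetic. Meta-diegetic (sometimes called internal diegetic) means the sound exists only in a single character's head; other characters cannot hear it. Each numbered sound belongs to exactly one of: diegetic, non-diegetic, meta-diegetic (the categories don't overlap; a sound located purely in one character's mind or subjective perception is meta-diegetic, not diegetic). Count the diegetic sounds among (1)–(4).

3

(1) is diegetic: a character's body making contact with the set — an in-world sound.
Sound (2): on-screen dialogue — Anders speaks and Tomasz is there to hear, so diegetic.
Sound (3): internal monologue — inside Anders's mind, not spoken into the scene, so meta-diegetic.
Sound (4): a Bluetooth speaker is a physical source in the scene and Anders reacts to it, so diegetic.
Diegetic: (1), (2), (4) — that's 3.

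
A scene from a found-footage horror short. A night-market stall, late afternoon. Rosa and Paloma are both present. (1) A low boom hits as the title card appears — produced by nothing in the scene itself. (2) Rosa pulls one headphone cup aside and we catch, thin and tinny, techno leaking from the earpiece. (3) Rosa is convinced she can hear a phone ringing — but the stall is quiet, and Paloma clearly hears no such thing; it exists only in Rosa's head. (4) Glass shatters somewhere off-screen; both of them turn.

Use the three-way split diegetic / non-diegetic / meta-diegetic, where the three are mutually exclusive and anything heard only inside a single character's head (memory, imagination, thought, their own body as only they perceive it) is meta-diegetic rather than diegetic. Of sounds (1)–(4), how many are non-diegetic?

(1) is non-diegetic: an editorial stinger — it belongs to the cut, not the story world.
Sound (2): the earpiece is a real device on Rosa's head — source music, so diegetic.
(3) the sound is imagined by Rosa; nothing in the story world is producing it and Paloma can't hear it → meta-diegetic.
(4) is diegetic: the sound comes from glass physically present in the location.
So 1 of the 4 is non-diegetic: (1).

1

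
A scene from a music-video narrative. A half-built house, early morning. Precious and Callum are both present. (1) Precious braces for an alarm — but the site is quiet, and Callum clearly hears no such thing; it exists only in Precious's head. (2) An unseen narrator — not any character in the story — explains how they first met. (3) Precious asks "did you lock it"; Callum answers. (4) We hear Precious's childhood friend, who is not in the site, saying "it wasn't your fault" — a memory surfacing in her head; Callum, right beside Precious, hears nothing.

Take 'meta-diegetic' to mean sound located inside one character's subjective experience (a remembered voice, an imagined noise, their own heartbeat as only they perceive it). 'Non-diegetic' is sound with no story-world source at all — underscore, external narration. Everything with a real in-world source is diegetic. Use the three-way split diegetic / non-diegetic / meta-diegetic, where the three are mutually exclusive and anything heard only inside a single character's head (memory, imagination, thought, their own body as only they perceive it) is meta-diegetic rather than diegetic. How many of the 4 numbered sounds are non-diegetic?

1

Sound (1): the sound is imagined by Precious; nothing in the story world is producing it and Callum can't hear it, so meta-diegetic.
Sound (2): commentary laid over the scene from outside the fiction, so non-diegetic.
(3) Precious is a character speaking aloud in the scene → diegetic.
(4) the voice is a memory playing only inside Precious's mind; Callum can't hear it → meta-diegetic.
So 1 of the 4 is non-diegetic: (2).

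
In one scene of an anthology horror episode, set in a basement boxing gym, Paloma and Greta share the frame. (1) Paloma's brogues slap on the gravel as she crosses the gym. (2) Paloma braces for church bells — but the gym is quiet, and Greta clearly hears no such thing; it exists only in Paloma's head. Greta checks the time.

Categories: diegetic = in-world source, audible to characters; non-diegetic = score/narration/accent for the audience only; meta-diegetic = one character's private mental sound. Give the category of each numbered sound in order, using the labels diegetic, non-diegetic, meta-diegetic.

(1) is diegetic: it's the physical sound of Paloma moving in the space.
(2) is meta-diegetic: subjective to Paloma: the gym is silent and Greta hears nothing.

diegetic, meta-diegetic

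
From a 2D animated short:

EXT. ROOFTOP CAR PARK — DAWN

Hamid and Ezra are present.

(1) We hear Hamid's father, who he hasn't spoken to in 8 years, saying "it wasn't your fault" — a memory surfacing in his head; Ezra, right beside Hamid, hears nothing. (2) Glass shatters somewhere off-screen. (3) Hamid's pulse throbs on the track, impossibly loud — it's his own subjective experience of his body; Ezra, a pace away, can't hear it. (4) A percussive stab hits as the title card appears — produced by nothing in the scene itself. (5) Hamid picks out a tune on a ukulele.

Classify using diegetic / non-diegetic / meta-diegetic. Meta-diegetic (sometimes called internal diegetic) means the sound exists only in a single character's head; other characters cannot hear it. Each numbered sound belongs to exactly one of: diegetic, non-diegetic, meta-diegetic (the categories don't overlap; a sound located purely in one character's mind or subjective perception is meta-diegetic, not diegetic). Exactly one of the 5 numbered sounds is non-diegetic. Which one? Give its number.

Sound (1): the voice is a memory playing only inside Hamid's mind; Ezra can't hear it, so meta-diegetic.
(2) is diegetic: an in-world source (glass); characters could hear it.
Sound (3): a subjective body sound — Hamid's private perception, inaudible to Ezra, so meta-diegetic.
(4) is non-diegetic: nothing in the scene produces it; it's an accent added for the audience.
Sound (5): Hamid is producing the music live, in the story world, so diegetic.
Only (4) is non-diegetic.

4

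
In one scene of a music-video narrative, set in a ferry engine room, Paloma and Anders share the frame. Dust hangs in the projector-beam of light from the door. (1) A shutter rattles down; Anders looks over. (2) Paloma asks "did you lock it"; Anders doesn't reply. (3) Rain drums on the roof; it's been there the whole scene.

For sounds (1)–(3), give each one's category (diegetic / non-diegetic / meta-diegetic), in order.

diegetic, diegetic, diegetic

(1) is diegetic: the sound comes from a shutter physically present in the location.
(2) is diegetic: Paloma is a character speaking aloud in the scene.
(3) rain is part of the location's real environment → diegetic.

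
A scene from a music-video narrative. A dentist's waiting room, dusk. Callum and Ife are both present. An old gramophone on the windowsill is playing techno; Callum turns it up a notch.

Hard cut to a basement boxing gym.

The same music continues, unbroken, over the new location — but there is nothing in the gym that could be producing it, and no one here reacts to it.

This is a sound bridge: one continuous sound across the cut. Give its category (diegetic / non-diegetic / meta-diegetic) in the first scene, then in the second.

Scene one: an old gramophone is an on-screen source and Callum reacts to it → diegetic.
Scene two: there is no source in the gym and no one hears it — it's now underscore → non-diegetic.

diegetic, non-diegetic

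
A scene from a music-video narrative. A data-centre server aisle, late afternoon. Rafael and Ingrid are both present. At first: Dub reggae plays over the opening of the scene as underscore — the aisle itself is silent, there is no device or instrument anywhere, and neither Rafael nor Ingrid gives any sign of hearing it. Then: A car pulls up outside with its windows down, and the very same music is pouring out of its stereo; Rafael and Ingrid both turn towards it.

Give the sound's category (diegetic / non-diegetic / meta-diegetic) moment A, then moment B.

Moment A: no in-world source exists and no character can hear it — underscore → non-diegetic.
Moment B: the car stereo is now a real source in the story world and the characters hear it → diegetic.

non-diegetic, diegetic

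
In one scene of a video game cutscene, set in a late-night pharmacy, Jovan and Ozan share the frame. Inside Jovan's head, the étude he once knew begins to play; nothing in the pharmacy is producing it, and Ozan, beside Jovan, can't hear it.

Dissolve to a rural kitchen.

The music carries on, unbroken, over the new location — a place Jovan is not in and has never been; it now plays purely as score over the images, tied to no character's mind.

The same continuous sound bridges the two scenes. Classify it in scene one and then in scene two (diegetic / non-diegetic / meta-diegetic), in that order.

meta-diegetic, non-diegetic

Scene one: the music exists only inside Jovan's mind; Ozan can't hear it → meta-diegetic.
Scene two: it's detached from Jovan entirely and plays over unrelated images with no in-world source — conventional underscore → non-diegetic.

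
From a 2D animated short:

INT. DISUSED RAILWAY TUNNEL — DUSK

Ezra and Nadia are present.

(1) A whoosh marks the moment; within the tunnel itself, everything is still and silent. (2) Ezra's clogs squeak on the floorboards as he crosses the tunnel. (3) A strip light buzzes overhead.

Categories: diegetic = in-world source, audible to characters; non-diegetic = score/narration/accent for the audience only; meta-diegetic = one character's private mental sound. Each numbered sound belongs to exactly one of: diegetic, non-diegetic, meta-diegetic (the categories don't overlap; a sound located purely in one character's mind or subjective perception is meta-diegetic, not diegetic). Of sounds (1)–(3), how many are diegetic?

(1) is non-diegetic: an editorial stinger — it belongs to the cut, not the story world.
Sound (2): it's the physical sound of Ezra moving in the space, so diegetic.
(3) it's the actual ambient sound of the location → diegetic.
So 2 of the 3 are diegetic: (2), (3).

2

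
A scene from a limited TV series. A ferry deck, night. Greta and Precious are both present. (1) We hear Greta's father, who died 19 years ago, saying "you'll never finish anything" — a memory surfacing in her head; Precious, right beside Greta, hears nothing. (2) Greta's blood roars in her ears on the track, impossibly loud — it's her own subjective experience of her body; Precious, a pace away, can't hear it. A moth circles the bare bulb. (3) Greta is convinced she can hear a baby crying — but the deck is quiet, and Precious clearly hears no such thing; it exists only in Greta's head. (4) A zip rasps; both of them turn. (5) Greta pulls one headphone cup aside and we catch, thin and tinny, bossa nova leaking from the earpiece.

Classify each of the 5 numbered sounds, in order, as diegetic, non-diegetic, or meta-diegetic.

(1) is meta-diegetic: a remembered line, private to Greta — not present in the room, not audible to Precious.
(2) a subjective body sound — Greta's private perception, inaudible to Precious → meta-diegetic.
Sound (3): the sound is imagined by Greta; nothing in the story world is producing it and Precious can't hear it, so meta-diegetic.
Sound (4): the sound comes from a zip physically present in the location, so diegetic.
Sound (5): the headphones are an on-screen source, so diegetic.

meta-diegetic, meta-diegetic, meta-diegetic, diegetic, diegetic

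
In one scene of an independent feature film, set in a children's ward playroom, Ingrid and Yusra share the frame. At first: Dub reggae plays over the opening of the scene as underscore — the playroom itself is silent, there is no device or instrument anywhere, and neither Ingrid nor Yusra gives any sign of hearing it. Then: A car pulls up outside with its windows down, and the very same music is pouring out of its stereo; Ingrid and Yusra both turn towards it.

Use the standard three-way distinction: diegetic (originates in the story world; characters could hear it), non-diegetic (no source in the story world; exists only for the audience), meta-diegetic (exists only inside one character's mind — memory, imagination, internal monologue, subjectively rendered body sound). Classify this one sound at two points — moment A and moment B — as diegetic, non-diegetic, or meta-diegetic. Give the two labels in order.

non-diegetic, diegetic

Moment A: no in-world source exists and no character can hear it — underscore → non-diegetic.
Moment B: the car stereo is now a real source in the story world and the characters hear it → diegetic.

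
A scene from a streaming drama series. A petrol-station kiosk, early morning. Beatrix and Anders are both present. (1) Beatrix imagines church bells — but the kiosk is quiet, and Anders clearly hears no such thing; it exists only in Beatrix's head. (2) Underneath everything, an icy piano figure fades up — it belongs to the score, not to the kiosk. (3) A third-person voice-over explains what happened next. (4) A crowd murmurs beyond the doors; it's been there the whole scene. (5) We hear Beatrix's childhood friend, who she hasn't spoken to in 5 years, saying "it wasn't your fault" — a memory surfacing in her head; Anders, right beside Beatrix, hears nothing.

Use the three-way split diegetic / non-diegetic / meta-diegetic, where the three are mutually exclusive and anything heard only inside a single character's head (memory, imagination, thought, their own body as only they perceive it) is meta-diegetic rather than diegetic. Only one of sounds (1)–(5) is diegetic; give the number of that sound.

Sound (1): subjective to Beatrix: the kiosk is silent and Anders hears nothing, so meta-diegetic.
(2) is non-diegetic: nothing in the kiosk produces it and the characters don't hear it — pure soundtrack.
(3) is non-diegetic: external voice-over — not a character, not heard by anyone in the scene.
Sound (4): a crowd is part of the location's real environment, so diegetic.
(5) is meta-diegetic: the voice is a memory playing only inside Beatrix's mind; Anders can't hear it.
Only (4) is diegetic.

4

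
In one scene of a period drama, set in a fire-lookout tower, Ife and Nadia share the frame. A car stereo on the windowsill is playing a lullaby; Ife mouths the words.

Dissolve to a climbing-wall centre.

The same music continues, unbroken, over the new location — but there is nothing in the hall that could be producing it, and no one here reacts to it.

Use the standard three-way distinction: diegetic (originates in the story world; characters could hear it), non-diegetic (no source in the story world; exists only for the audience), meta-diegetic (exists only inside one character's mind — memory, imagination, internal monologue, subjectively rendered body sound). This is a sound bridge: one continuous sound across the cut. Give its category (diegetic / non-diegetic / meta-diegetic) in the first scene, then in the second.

diegetic, non-diegetic

Scene one: a car stereo is an on-screen source and Ife reacts to it → diegetic.
Scene two: there is no source in the hall and no one hears it — it's now underscore → non-diegetic.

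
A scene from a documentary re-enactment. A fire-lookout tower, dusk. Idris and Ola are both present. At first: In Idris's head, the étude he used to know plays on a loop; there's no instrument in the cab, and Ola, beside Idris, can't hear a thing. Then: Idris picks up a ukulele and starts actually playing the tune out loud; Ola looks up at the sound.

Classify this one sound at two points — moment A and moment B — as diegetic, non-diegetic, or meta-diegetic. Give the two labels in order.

Moment A: the tune exists only as Idris's private memory; Ola can't hear it → meta-diegetic.
Moment B: Idris is now producing it live on a ukulele, in the room, and Ola hears it → diegetic.

meta-diegetic, diegetic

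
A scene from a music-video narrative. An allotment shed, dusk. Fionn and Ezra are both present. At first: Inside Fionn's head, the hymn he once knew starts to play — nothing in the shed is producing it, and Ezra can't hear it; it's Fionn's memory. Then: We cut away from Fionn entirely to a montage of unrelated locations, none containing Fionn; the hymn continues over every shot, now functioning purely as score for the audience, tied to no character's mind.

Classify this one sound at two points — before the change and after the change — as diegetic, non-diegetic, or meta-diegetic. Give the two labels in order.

Before the change: the music lives inside Fionn's mind alone; Ezra can't hear it → meta-diegetic.
After the change: once it plays over shots Fionn isn't in, detached from any character's subjectivity, it's conventional underscore → non-diegetic.

meta-diegetic, non-diegetic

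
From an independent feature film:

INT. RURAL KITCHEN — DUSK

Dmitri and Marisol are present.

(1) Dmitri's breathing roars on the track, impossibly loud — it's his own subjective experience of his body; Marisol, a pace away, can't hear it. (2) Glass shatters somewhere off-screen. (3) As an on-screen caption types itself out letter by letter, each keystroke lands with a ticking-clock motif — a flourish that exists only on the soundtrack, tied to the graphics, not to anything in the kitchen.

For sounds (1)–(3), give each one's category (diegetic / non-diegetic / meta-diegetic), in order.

(1) it's Dmitri's internal bodily sensation rendered as sound; only Dmitri 'hears' it → meta-diegetic.
(2) glass is a real object/event in the scene's world → diegetic.
(3) it accompanies on-screen graphics, not anything inside the story world → non-diegetic.

meta-diegetic, diegetic, non-diegetic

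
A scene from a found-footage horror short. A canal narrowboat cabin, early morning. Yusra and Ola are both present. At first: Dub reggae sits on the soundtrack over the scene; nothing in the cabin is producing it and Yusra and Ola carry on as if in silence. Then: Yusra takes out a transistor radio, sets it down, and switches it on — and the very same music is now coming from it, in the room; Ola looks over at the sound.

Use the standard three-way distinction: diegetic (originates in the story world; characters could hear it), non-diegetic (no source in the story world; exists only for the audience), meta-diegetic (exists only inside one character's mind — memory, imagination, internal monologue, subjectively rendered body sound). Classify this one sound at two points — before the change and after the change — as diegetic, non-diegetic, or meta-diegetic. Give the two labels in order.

Before the change: no in-world source exists and no character can hear it — underscore → non-diegetic.
After the change: a transistor radio is now a real source in the story world and the characters hear it → diegetic.

non-diegetic, diegetic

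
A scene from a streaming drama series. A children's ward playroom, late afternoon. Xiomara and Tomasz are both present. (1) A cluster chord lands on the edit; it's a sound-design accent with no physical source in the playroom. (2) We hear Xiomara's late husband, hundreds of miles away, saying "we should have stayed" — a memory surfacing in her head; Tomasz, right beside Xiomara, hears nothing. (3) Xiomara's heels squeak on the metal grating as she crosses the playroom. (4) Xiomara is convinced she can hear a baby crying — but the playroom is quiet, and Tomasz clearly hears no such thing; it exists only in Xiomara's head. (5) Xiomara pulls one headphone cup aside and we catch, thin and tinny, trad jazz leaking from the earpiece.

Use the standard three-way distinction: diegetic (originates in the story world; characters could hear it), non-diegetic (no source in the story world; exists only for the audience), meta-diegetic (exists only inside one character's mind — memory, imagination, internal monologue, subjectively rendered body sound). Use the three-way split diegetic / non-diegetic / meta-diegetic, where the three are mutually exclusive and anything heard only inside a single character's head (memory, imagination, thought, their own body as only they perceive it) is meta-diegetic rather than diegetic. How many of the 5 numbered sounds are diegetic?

2

(1) is non-diegetic: nothing in the scene produces it; it's an accent added for the audience.
Sound (2): it's Xiomara's recollection rendered as sound; the other character can't hear it, so meta-diegetic.
Sound (3): Xiomara's footsteps are produced in the story world, so diegetic.
(4) subjective to Xiomara: the playroom is silent and Tomasz hears nothing → meta-diegetic.
(5) it's leaking from a physical pair of headphones in the scene → diegetic.
Diegetic: (3), (5) — that's 2.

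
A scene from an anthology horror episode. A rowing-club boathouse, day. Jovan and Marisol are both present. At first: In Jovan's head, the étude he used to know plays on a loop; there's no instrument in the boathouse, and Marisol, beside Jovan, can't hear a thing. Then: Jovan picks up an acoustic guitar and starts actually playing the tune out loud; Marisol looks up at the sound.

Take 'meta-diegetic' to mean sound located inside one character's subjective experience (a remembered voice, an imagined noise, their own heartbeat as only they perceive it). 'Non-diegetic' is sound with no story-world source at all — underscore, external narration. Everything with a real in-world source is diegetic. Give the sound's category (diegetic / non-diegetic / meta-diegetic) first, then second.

meta-diegetic, diegetic

First: the tune exists only as Jovan's private memory; Marisol can't hear it → meta-diegetic.
Second: Jovan is now producing it live on an acoustic guitar, in the room, and Marisol hears it → diegetic.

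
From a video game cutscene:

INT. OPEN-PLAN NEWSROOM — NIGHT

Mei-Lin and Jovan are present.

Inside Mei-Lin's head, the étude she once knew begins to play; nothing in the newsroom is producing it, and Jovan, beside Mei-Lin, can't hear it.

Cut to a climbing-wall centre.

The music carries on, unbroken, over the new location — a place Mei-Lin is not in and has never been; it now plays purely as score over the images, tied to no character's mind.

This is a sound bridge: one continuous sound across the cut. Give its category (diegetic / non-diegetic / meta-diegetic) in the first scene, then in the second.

meta-diegetic, non-diegetic

Scene one: the music exists only inside Mei-Lin's mind; Jovan can't hear it → meta-diegetic.
Scene two: it's detached from Mei-Lin entirely and plays over unrelated images with no in-world source — conventional underscore → non-diegetic.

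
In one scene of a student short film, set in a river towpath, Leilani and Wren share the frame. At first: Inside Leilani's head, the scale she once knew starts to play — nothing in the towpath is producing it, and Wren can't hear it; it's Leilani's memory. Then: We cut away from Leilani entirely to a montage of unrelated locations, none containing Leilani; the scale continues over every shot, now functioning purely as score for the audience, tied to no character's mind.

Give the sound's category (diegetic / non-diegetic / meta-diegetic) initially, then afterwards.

Initially: the music lives inside Leilani's mind alone; Wren can't hear it → meta-diegetic.
Afterwards: once it plays over shots Leilani isn't in, detached from any character's subjectivity, it's conventional underscore → non-diegetic.

meta-diegetic, non-diegetic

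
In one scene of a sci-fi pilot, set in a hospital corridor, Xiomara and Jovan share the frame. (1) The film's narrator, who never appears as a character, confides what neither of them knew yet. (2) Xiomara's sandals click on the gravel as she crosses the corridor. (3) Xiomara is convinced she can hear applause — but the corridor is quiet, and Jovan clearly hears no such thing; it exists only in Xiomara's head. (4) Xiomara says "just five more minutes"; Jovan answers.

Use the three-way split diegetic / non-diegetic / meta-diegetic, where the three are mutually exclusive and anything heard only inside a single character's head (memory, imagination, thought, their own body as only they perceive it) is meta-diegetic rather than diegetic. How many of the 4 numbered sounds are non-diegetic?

1

(1) external voice-over — not a character, not heard by anyone in the scene → non-diegetic.
(2) a character's body making contact with the set — an in-world sound → diegetic.
Sound (3): Xiomara alone 'hears' it — an imagined sound, not present in the space, so meta-diegetic.
(4) is diegetic: on-screen dialogue — Xiomara speaks and Jovan is there to hear.
So 1 of the 4 is non-diegetic: (1).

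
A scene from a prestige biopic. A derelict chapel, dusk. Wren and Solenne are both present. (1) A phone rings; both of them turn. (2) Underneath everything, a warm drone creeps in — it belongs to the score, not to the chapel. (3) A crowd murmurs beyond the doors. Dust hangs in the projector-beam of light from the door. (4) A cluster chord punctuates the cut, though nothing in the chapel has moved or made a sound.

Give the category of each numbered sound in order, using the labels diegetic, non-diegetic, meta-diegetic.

diegetic, non-diegetic, diegetic, non-diegetic

(1) an in-world source (a phone); characters could hear it → diegetic.
(2) is non-diegetic: it has no source in the story world and no character can hear it — it's underscore.
(3) a crowd is part of the location's real environment → diegetic.
(4) is non-diegetic: nothing in the scene produces it; it's an accent added for the audience.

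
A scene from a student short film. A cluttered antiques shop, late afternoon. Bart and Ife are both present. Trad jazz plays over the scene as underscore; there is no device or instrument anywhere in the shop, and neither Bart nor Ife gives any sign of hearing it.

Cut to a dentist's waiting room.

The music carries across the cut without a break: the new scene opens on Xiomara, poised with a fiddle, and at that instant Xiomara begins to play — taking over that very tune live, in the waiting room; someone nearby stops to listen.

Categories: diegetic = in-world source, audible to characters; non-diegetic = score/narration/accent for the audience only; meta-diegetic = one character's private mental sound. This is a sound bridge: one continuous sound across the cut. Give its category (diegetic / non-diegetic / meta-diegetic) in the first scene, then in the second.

non-diegetic, diegetic

Scene one: there's no in-world source anywhere and no character hears it — underscore for the audience only → non-diegetic.
Scene two: from the moment Xiomara starts playing, the tune is being performed on a fiddle inside the story world and another character hears it → diegetic.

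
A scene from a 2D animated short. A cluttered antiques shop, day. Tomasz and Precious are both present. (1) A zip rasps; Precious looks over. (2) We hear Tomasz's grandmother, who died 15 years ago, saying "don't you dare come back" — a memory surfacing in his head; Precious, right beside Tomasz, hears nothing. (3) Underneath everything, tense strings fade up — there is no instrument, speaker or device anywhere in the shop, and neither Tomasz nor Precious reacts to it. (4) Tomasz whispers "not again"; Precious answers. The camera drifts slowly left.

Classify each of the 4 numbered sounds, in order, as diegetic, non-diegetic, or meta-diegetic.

diegetic, meta-diegetic, non-diegetic, diegetic

Sound (1): a zip is a real object/event in the scene's world, so diegetic.
Sound (2): the voice is a memory playing only inside Tomasz's mind; Precious can't hear it, so meta-diegetic.
Sound (3): it has no source in the story world and no character can hear it — it's underscore, so non-diegetic.
(4) is diegetic: on-screen dialogue — Tomasz speaks and Precious is there to hear.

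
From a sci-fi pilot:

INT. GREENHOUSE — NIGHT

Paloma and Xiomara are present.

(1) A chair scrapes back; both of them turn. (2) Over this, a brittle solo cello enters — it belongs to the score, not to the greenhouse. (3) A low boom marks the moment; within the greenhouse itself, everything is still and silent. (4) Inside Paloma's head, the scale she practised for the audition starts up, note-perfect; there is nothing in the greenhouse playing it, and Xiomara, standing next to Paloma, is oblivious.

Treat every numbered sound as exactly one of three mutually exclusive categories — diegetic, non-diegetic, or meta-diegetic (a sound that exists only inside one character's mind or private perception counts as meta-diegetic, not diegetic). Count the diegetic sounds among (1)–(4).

Sound (1): an in-world source (a chair); characters could hear it, so diegetic.
(2) is non-diegetic: nothing in the greenhouse produces it and the characters don't hear it — pure soundtrack.
Sound (3): it's a sound-design accent with no in-world source; no one in the scene can hear it, so non-diegetic.
Sound (4): it lives in Paloma's subjectivity, not in the greenhouse, so meta-diegetic.
So 1 of the 4 is diegetic: (1).

1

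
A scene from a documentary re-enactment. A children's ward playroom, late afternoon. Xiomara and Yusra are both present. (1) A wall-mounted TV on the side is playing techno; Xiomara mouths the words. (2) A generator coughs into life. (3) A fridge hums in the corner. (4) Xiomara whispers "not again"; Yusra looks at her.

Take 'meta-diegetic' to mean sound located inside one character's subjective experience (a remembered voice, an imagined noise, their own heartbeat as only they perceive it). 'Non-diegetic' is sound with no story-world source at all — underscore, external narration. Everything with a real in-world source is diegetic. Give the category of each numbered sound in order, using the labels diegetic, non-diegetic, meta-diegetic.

diegetic, diegetic, diegetic, diegetic

(1) the music comes from an on-screen device that Xiomara responds to → diegetic.
Sound (2): an in-world source (a generator); characters could hear it, so diegetic.
Sound (3): ambient/room sound belonging to the story's physical space, so diegetic.
Sound (4): Xiomara is a character speaking aloud in the scene, so diegetic.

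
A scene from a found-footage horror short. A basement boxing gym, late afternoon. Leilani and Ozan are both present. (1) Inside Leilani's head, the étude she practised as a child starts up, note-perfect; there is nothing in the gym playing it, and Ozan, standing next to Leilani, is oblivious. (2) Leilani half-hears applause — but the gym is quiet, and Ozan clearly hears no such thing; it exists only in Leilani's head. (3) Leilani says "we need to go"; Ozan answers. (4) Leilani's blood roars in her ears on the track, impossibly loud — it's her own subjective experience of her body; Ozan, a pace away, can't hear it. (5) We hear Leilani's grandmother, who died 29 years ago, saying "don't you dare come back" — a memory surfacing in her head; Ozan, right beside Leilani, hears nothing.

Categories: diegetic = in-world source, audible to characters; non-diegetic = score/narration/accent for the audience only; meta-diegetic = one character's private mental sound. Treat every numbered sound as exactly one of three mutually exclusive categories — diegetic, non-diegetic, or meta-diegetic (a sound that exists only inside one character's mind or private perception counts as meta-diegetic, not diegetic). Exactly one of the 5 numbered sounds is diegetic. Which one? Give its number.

(1) remembered music, private to Leilani — Ozan is oblivious because it isn't in the room → meta-diegetic.
Sound (2): subjective to Leilani: the gym is silent and Ozan hears nothing, so meta-diegetic.
Sound (3): Leilani is a character speaking aloud in the scene, so diegetic.
(4) it's Leilani's internal bodily sensation rendered as sound; only Leilani 'hears' it → meta-diegetic.
(5) a remembered line, private to Leilani — not present in the room, not audible to Ozan → meta-diegetic.
Only (3) is diegetic.

3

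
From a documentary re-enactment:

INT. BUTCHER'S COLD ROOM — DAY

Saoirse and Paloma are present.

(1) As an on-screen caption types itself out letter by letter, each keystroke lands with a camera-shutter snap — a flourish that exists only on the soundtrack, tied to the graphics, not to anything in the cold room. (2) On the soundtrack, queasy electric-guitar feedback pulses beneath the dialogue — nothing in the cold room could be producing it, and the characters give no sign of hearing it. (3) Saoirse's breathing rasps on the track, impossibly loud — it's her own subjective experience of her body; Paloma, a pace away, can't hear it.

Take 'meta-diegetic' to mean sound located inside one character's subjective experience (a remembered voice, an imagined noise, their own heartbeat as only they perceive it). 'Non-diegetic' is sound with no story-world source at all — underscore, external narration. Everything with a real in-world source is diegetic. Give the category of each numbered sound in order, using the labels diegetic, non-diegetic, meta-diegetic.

(1) sound married to a title/caption — outside the diegesis by definition → non-diegetic.
Sound (2): nothing in the cold room produces it and the characters don't hear it — pure soundtrack, so non-diegetic.
Sound (3): a subjective body sound — Saoirse's private perception, inaudible to Paloma, so meta-diegetic.

non-diegetic, non-diegetic, meta-diegetic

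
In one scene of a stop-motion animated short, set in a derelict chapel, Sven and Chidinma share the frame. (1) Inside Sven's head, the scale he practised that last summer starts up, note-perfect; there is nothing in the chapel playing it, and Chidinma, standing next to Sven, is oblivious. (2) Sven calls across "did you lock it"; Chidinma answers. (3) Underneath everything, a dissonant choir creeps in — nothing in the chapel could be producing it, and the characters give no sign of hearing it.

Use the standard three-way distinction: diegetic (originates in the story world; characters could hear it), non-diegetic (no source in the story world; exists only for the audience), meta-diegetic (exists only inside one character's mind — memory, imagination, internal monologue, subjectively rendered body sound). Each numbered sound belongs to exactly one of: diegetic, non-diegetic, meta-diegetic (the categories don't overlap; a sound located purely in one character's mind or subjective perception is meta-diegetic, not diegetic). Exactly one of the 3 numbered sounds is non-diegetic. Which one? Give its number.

3

(1) remembered music, private to Sven — Chidinma is oblivious because it isn't in the room → meta-diegetic.
(2) is diegetic: spoken by a character present in the story world.
Sound (3): it has no source in the story world and no character can hear it — it's underscore, so non-diegetic.
Only (3) is non-diegetic.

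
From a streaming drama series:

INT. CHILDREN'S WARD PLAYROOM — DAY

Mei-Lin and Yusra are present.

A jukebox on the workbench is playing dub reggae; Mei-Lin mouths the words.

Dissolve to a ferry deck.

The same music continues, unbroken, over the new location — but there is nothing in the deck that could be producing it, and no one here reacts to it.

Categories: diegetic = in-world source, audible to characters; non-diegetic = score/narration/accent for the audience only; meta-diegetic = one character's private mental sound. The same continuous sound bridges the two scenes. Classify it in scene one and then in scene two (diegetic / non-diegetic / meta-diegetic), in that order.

diegetic, non-diegetic

Scene one: a jukebox is an on-screen source and Mei-Lin reacts to it → diegetic.
Scene two: there is no source in the deck and no one hears it — it's now underscore → non-diegetic.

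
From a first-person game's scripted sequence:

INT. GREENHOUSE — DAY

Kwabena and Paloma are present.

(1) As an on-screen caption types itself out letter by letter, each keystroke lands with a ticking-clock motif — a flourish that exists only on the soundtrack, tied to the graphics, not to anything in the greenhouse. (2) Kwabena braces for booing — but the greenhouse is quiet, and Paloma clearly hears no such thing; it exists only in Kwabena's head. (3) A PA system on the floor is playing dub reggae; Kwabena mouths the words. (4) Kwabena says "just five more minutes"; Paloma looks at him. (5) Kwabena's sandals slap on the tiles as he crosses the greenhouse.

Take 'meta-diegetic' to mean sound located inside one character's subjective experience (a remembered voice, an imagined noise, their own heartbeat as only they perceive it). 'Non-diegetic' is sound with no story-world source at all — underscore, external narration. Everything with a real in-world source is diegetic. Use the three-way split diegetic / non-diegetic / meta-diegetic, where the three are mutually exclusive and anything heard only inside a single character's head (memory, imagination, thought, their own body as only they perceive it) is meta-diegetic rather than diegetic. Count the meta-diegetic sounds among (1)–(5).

1

(1) it accompanies on-screen graphics, not anything inside the story world → non-diegetic.
(2) the sound is imagined by Kwabena; nothing in the story world is producing it and Paloma can't hear it → meta-diegetic.
Sound (3): source music from a PA system, which exists in the story world, so diegetic.
(4) spoken by a character present in the story world → diegetic.
(5) Kwabena's footsteps are produced in the story world → diegetic.
So 1 of the 5 is meta-diegetic: (2).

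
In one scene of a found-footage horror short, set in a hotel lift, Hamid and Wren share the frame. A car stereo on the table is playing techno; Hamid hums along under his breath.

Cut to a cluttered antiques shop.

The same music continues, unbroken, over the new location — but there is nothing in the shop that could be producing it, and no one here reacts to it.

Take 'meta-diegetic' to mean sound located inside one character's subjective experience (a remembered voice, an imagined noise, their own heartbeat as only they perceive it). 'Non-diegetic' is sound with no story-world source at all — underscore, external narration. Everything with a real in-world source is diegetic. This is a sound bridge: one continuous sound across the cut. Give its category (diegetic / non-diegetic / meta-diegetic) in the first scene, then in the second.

diegetic, non-diegetic

Scene one: a car stereo is an on-screen source and Hamid reacts to it → diegetic.
Scene two: there is no source in the shop and no one hears it — it's now underscore → non-diegetic.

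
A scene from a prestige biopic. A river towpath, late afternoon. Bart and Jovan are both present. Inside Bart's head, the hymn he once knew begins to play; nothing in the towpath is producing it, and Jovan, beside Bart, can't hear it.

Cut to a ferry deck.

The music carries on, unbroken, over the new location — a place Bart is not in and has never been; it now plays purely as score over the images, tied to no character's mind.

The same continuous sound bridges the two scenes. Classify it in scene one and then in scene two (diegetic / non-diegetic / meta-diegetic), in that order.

meta-diegetic, non-diegetic

Scene one: the music exists only inside Bart's mind; Jovan can't hear it → meta-diegetic.
Scene two: it's detached from Bart entirely and plays over unrelated images with no in-world source — conventional underscore → non-diegetic.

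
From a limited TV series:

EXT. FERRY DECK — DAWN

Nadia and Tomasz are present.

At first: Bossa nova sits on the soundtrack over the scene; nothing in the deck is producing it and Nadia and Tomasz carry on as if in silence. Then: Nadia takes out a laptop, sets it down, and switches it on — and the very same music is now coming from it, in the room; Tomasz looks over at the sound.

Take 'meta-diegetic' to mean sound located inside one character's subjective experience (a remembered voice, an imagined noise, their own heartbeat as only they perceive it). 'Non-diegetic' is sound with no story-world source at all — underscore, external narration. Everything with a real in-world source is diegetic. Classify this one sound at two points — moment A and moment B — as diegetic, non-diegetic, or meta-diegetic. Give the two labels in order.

Moment A: no in-world source exists and no character can hear it — underscore → non-diegetic.
Moment B: a laptop is now a real source in the story world and the characters hear it → diegetic.

non-diegetic, diegetic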